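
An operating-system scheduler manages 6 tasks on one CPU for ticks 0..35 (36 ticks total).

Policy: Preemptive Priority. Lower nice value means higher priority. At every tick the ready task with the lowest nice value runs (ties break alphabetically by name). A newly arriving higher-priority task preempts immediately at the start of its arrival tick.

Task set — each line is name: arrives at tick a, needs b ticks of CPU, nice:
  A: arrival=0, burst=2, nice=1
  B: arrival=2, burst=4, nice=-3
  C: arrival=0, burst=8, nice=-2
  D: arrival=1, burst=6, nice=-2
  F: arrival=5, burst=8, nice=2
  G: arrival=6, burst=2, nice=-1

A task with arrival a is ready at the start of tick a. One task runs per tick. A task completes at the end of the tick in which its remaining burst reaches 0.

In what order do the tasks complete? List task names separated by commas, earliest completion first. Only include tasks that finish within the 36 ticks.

t=0: ready={A,C} → run C
t=1: ready={A,C,D} → run C
t=2: ready={A,B,C,D} → run B
t=3: ready={A,B,C,D} → run B
t=4: ready={A,B,C,D} → run B
t=5: ready={A,B,C,D,F} → run B
t=6: ready={A,C,D,F,G} → run C
t=7: ready={A,C,D,F,G} → run C
t=8: ready={A,C,D,F,G} → run C
t=9: ready={A,C,D,F,G} → run C
t=10: ready={A,C,D,F,G} → run C
t=11: ready={A,C,D,F,G} → run C
t=12: ready={A,D,F,G} → run D
t=13: ready={A,D,F,G} → run D
t=14: ready={A,D,F,G} → run D
t=15: ready={A,D,F,G} → run D
t=16: ready={A,D,F,G} → run D
t=17: ready={A,D,F,G} → run D
t=18: ready={A,F,G} → run G
t=19: ready={A,F,G} → run G
t=20: ready={A,F} → run A
t=21: ready={A,F} → run A
t=22: ready={F} → run F
t=23: ready={F} → run F
t=24: ready={F} → run F
t=25: ready={F} → run F
t=26: ready={F} → run F
t=27: ready={F} → run F
t=28: ready={F} → run F
t=29: ready={F} → run F
t=30: (idle)
t=31: (idle)
t=32: (idle)
t=33: (idle)
t=34: (idle)
t=35: (idle)

completion order = B, C, D, G, A, F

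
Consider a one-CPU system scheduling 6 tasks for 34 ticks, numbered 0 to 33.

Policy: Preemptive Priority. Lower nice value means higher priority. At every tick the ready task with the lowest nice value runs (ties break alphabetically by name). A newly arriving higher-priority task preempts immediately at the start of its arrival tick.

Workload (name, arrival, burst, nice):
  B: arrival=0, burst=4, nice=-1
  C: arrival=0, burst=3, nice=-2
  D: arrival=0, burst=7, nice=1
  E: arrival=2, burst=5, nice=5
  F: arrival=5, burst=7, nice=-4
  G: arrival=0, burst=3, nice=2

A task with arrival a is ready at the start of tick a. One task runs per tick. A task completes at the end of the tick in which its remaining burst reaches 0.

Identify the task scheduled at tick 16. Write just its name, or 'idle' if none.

running at tick 16 = D

t=0: ready={B,C,D,G} → run C
t=1: ready={B,C,D,G} → run C
t=2: ready={B,C,D,E,G} → run C
t=3: ready={B,D,E,G} → run B
t=4: ready={B,D,E,G} → run B
t=5: ready={B,D,E,F,G} → run F
t=6: ready={B,D,E,F,G} → run F
t=7: ready={B,D,E,F,G} → run F
t=8: ready={B,D,E,F,G} → run F
t=9: ready={B,D,E,F,G} → run F
t=10: ready={B,D,E,F,G} → run F
t=11: ready={B,D,E,F,G} → run F
t=12: ready={B,D,E,G} → run B
t=13: ready={B,D,E,G} → run B
t=14: ready={D,E,G} → run D
t=15: ready={D,E,G} → run D
t=16: ready={D,E,G} → run D
t=17: ready={D,E,G} → run D
t=18: ready={D,E,G} → run D
t=19: ready={D,E,G} → run D
t=20: ready={D,E,G} → run D
t=21: ready={E,G} → run G
t=22: ready={E,G} → run G
t=23: ready={E,G} → run G
t=24: ready={E} → run E
t=25: ready={E} → run E
t=26: ready={E} → run E
t=27: ready={E} → run E
t=28: ready={E} → run E
t=29: (idle)
t=30: (idle)
t=31: (idle)
t=32: (idle)
t=33: (idle)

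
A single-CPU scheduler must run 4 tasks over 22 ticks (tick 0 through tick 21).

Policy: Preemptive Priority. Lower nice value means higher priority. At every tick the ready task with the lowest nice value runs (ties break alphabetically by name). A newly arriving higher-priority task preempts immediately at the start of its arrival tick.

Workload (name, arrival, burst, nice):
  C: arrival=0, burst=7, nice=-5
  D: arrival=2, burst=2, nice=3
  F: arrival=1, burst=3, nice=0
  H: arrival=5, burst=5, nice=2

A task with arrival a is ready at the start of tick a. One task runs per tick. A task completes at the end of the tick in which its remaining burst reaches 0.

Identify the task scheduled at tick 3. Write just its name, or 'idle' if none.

t=0: ready={C} → run C
t=1: ready={C,F} → run C
t=2: ready={C,D,F} → run C
t=3: ready={C,D,F} → run C
t=4: ready={C,D,F} → run C
t=5: ready={C,D,F,H} → run C
t=6: ready={C,D,F,H} → run C
t=7: ready={D,F,H} → run F
t=8: ready={D,F,H} → run F
t=9: ready={D,F,H} → run F
t=10: ready={D,H} → run H
t=11: ready={D,H} → run H
t=12: ready={D,H} → run H
t=13: ready={D,H} → run H
t=14: ready={D,H} → run H
t=15: ready={D} → run D
t=16: ready={D} → run D
t=17: (idle)
t=18: (idle)
t=19: (idle)
t=20: (idle)
t=21: (idle)

running at tick 3 = C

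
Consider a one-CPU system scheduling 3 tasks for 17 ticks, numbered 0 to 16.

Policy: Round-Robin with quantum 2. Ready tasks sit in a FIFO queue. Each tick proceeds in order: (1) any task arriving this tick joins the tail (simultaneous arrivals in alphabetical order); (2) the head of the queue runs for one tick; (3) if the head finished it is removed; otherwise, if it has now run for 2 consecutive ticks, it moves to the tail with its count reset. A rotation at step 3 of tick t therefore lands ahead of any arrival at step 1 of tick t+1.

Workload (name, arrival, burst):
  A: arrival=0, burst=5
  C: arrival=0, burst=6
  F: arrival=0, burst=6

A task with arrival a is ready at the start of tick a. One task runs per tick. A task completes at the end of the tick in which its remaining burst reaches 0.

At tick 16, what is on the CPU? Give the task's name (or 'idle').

running at tick 16 = F

t=0: queue=[A,C,F] q_used=0 → run A
t=1: queue=[A,C,F] q_used=1 → run A
t=2: queue=[C,F,A] q_used=0 → run C
t=3: queue=[C,F,A] q_used=1 → run C
t=4: queue=[F,A,C] q_used=0 → run F
t=5: queue=[F,A,C] q_used=1 → run F
t=6: queue=[A,C,F] q_used=0 → run A
t=7: queue=[A,C,F] q_used=1 → run A
t=8: queue=[C,F,A] q_used=0 → run C
t=9: queue=[C,F,A] q_used=1 → run C
t=10: queue=[F,A,C] q_used=0 → run F
t=11: queue=[F,A,C] q_used=1 → run F
t=12: queue=[A,C,F] q_used=0 → run A
t=13: queue=[C,F] q_used=0 → run C
t=14: queue=[C,F] q_used=1 → run C
t=15: queue=[F] q_used=0 → run F
t=16: queue=[F] q_used=1 → run F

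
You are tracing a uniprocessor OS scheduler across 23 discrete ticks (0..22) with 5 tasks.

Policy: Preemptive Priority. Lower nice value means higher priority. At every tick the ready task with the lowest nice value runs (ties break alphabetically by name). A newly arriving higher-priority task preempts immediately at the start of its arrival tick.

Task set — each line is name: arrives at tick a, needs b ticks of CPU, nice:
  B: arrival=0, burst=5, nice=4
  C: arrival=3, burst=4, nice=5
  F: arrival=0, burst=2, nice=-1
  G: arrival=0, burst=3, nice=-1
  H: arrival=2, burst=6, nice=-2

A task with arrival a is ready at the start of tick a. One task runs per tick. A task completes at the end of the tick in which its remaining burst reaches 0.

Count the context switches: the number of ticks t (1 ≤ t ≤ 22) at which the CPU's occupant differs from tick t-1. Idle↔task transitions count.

context switches = 5

t=0: ready={B,F,G} → run F
t=1: ready={B,F,G} → run F
t=2: ready={B,G,H} → run H
t=3: ready={B,C,G,H} → run H
t=4: ready={B,C,G,H} → run H
t=5: ready={B,C,G,H} → run H
t=6: ready={B,C,G,H} → run H
t=7: ready={B,C,G,H} → run H
t=8: ready={B,C,G} → run G
t=9: ready={B,C,G} → run G
t=10: ready={B,C,G} → run G
t=11: ready={B,C} → run B
t=12: ready={B,C} → run B
t=13: ready={B,C} → run B
t=14: ready={B,C} → run B
t=15: ready={B,C} → run B
t=16: ready={C} → run C
t=17: ready={C} → run C
t=18: ready={C} → run C
t=19: ready={C} → run C
t=20: (idle)
t=21: (idle)
t=22: (idle)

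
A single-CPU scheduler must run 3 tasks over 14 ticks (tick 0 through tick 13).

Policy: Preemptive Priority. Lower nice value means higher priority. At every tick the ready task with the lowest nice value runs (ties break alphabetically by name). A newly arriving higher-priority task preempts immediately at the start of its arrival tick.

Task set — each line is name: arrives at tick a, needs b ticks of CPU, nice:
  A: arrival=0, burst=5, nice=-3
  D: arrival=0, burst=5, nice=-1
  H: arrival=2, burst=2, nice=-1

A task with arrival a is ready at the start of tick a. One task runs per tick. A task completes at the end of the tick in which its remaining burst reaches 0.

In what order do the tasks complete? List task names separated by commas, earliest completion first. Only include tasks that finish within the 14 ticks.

completion order = A, D, H

t=0: ready={A,D} → run A
t=1: ready={A,D} → run A
t=2: ready={A,D,H} → run A
t=3: ready={A,D,H} → run A
t=4: ready={A,D,H} → run A
t=5: ready={D,H} → run D
t=6: ready={D,H} → run D
t=7: ready={D,H} → run D
t=8: ready={D,H} → run D
t=9: ready={D,H} → run D
t=10: ready={H} → run H
t=11: ready={H} → run H
t=12: (idle)
t=13: (idle)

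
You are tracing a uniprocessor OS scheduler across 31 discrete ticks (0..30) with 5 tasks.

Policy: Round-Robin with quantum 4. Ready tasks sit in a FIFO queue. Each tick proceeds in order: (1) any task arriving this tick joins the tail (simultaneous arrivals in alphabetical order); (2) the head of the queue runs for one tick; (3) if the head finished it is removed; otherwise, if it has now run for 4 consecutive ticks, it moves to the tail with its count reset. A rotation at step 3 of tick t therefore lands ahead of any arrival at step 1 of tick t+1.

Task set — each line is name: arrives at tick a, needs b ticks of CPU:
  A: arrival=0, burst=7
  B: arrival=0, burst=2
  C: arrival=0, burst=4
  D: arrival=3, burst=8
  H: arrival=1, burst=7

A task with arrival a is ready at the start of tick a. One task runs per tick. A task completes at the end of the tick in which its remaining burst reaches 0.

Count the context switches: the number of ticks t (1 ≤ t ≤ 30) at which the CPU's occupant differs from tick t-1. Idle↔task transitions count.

t=0: queue=[A,B,C] q_used=0 → run A
t=1: queue=[A,B,C,H] q_used=1 → run A
t=2: queue=[A,B,C,H] q_used=2 → run A
t=3: queue=[A,B,C,H,D] q_used=3 → run A
t=4: queue=[B,C,H,D,A] q_used=0 → run B
t=5: queue=[B,C,H,D,A] q_used=1 → run B
t=6: queue=[C,H,D,A] q_used=0 → run C
t=7: queue=[C,H,D,A] q_used=1 → run C
t=8: queue=[C,H,D,A] q_used=2 → run C
t=9: queue=[C,H,D,A] q_used=3 → run C
t=10: queue=[H,D,A] q_used=0 → run H
t=11: queue=[H,D,A] q_used=1 → run H
t=12: queue=[H,D,A] q_used=2 → run H
t=13: queue=[H,D,A] q_used=3 → run H
t=14: queue=[D,A,H] q_used=0 → run D
t=15: queue=[D,A,H] q_used=1 → run D
t=16: queue=[D,A,H] q_used=2 → run D
t=17: queue=[D,A,H] q_used=3 → run D
t=18: queue=[A,H,D] q_used=0 → run A
t=19: queue=[A,H,D] q_used=1 → run A
t=20: queue=[A,H,D] q_used=2 → run A
t=21: queue=[H,D] q_used=0 → run H
t=22: queue=[H,D] q_used=1 → run H
t=23: queue=[H,D] q_used=2 → run H
t=24: queue=[D] q_used=0 → run D
t=25: queue=[D] q_used=1 → run D
t=26: queue=[D] q_used=2 → run D
t=27: queue=[D] q_used=3 → run D
t=28: (idle)
t=29: (idle)
t=30: (idle)

context switches = 8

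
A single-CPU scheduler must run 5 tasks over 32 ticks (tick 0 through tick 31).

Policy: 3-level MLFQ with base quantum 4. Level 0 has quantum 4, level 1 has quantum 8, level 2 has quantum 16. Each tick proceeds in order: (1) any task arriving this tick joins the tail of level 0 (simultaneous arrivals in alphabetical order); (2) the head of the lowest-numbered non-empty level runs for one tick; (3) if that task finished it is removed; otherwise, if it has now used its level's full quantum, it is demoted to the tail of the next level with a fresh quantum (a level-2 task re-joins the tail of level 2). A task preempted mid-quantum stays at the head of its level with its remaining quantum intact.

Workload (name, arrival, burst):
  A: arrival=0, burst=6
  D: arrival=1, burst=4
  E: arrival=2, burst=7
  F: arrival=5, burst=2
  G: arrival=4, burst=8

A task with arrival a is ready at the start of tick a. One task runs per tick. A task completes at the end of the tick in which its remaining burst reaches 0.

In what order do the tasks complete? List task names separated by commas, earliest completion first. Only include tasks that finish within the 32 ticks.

completion order = D, F, A, E, G

t=0: L0/L1/L2 = A/-/- → run A
t=1: L0/L1/L2 = AD/-/- → run A
t=2: L0/L1/L2 = ADE/-/- → run A
t=3: L0/L1/L2 = ADE/-/- → run A
t=4: L0/L1/L2 = DEG/A/- → run D
t=5: L0/L1/L2 = DEGF/A/- → run D
t=6: L0/L1/L2 = DEGF/A/- → run D
t=7: L0/L1/L2 = DEGF/A/- → run D
t=8: L0/L1/L2 = EGF/A/- → run E
t=9: L0/L1/L2 = EGF/A/- → run E
t=10: L0/L1/L2 = EGF/A/- → run E
t=11: L0/L1/L2 = EGF/A/- → run E
t=12: L0/L1/L2 = GF/AE/- → run G
t=13: L0/L1/L2 = GF/AE/- → run G
t=14: L0/L1/L2 = GF/AE/- → run G
t=15: L0/L1/L2 = GF/AE/- → run G
t=16: L0/L1/L2 = F/AEG/- → run F
t=17: L0/L1/L2 = F/AEG/- → run F
t=18: L0/L1/L2 = -/AEG/- → run A
t=19: L0/L1/L2 = -/AEG/- → run A
t=20: L0/L1/L2 = -/EG/- → run E
t=21: L0/L1/L2 = -/EG/- → run E
t=22: L0/L1/L2 = -/EG/- → run E
t=23: L0/L1/L2 = -/G/- → run G
t=24: L0/L1/L2 = -/G/- → run G
t=25: L0/L1/L2 = -/G/- → run G
t=26: L0/L1/L2 = -/G/- → run G
t=27: (idle)
t=28: (idle)
t=29: (idle)
t=30: (idle)
t=31: (idle)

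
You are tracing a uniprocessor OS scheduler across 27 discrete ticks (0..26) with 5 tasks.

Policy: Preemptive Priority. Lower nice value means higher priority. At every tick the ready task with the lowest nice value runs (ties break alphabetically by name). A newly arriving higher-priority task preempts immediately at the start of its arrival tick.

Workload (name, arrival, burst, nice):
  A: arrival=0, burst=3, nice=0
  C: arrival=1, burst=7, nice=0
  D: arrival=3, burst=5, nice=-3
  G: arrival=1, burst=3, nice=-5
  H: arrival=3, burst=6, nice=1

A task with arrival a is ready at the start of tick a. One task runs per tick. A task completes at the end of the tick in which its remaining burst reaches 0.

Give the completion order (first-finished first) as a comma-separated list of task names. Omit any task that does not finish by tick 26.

completion order = G, D, A, C, H

t=0: ready={A} → run A
t=1: ready={A,C,G} → run G
t=2: ready={A,C,G} → run G
t=3: ready={A,C,D,G,H} → run G
t=4: ready={A,C,D,H} → run D
t=5: ready={A,C,D,H} → run D
t=6: ready={A,C,D,H} → run D
t=7: ready={A,C,D,H} → run D
t=8: ready={A,C,D,H} → run D
t=9: ready={A,C,H} → run A
t=10: ready={A,C,H} → run A
t=11: ready={C,H} → run C
t=12: ready={C,H} → run C
t=13: ready={C,H} → run C
t=14: ready={C,H} → run C
t=15: ready={C,H} → run C
t=16: ready={C,H} → run C
t=17: ready={C,H} → run C
t=18: ready={H} → run H
t=19: ready={H} → run H
t=20: ready={H} → run H
t=21: ready={H} → run H
t=22: ready={H} → run H
t=23: ready={H} → run H
t=24: (idle)
t=25: (idle)
t=26: (idle)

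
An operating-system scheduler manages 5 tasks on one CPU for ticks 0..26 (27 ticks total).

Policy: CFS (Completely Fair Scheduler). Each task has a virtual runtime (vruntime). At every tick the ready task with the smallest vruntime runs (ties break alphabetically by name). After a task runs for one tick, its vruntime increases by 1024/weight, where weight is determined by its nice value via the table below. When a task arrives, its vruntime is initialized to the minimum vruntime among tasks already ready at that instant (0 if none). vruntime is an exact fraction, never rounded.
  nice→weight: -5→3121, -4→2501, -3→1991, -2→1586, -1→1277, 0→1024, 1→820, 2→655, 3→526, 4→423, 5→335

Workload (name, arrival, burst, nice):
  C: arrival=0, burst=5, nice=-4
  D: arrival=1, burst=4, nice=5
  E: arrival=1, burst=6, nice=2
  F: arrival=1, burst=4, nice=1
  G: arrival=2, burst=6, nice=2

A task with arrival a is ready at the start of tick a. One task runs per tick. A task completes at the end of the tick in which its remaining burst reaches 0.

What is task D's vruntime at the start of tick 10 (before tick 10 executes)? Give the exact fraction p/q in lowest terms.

t=0: vr[C=0] → run C
t=1: vr[C=1024/2501 D=1024/2501 E=1024/2501 F=1024/2501] → run C
t=2: vr[C=2048/2501 D=1024/2501 E=1024/2501 F=1024/2501 G=1024/2501] → run D
t=3: vr[C=2048/2501 D=2904064/837835 E=1024/2501 F=1024/2501 G=1024/2501] → run E
t=4: vr[C=2048/2501 D=2904064/837835 E=3231744/1638155 F=1024/2501 G=1024/2501] → run F
t=5: vr[C=2048/2501 D=2904064/837835 E=3231744/1638155 F=20736/12505 G=1024/2501] → run G
t=6: vr[C=2048/2501 D=2904064/837835 E=3231744/1638155 F=20736/12505 G=3231744/1638155] → run C
t=7: vr[C=3072/2501 D=2904064/837835 E=3231744/1638155 F=20736/12505 G=3231744/1638155] → run C
t=8: vr[C=4096/2501 D=2904064/837835 E=3231744/1638155 F=20736/12505 G=3231744/1638155] → run C
t=9: vr[D=2904064/837835 E=3231744/1638155 F=20736/12505 G=3231744/1638155] → run F
t=10: vr[D=2904064/837835 E=3231744/1638155 F=36352/12505 G=3231744/1638155] → run E
t=11: vr[D=2904064/837835 E=5792768/1638155 F=36352/12505 G=3231744/1638155] → run G
t=12: vr[D=2904064/837835 E=5792768/1638155 F=36352/12505 G=5792768/1638155] → run F
t=13: vr[D=2904064/837835 E=5792768/1638155 F=51968/12505 G=5792768/1638155] → run D
t=14: vr[D=5465088/837835 E=5792768/1638155 F=51968/12505 G=5792768/1638155] → run E
t=15: vr[D=5465088/837835 E=8353792/1638155 F=51968/12505 G=5792768/1638155] → run G
t=16: vr[D=5465088/837835 E=8353792/1638155 F=51968/12505 G=8353792/1638155] → run F
t=17: vr[D=5465088/837835 E=8353792/1638155 G=8353792/1638155] → run E
t=18: vr[D=5465088/837835 E=10914816/1638155 G=8353792/1638155] → run G
t=19: vr[D=5465088/837835 E=10914816/1638155 G=10914816/1638155] → run D
t=20: vr[D=8026112/837835 E=10914816/1638155 G=10914816/1638155] → run E
t=21: vr[D=8026112/837835 E=2695168/327631 G=10914816/1638155] → run G
t=22: vr[D=8026112/837835 E=2695168/327631 G=2695168/327631] → run E
t=23: vr[D=8026112/837835 G=2695168/327631] → run G
t=24: vr[D=8026112/837835] → run D
t=25: (idle)
t=26: (idle)

vruntime(D, start of tick 10) = 2904064/837835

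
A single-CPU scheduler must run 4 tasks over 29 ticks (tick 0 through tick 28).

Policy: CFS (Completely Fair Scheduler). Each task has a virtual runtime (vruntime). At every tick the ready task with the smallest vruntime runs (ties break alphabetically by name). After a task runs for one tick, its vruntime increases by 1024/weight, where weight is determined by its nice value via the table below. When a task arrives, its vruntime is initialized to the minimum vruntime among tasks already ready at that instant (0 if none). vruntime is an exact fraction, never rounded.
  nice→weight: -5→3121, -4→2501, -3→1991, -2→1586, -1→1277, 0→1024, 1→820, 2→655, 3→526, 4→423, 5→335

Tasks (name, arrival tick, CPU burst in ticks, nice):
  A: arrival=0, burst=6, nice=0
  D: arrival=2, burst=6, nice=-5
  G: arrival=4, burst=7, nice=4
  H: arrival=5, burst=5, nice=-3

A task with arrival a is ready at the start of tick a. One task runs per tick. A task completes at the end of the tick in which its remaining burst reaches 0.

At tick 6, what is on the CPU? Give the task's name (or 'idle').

t=0: vr[A=0] → run A
t=1: vr[A=1] → run A
t=2: vr[A=2 D=2] → run A
t=3: vr[A=3 D=2] → run D
t=4: vr[A=3 D=7266/3121 G=7266/3121] → run D
t=5: vr[A=3 D=8290/3121 G=7266/3121 H=7266/3121] → run G
t=6: vr[A=3 D=8290/3121 G=6269422/1320183 H=7266/3121] → run H
t=7: vr[A=3 D=8290/3121 G=6269422/1320183 H=17662510/6213911] → run D
t=8: vr[A=3 D=9314/3121 G=6269422/1320183 H=17662510/6213911] → run H
t=9: vr[A=3 D=9314/3121 G=6269422/1320183 H=20858414/6213911] → run D
t=10: vr[A=3 D=10338/3121 G=6269422/1320183 H=20858414/6213911] → run A
t=11: vr[A=4 D=10338/3121 G=6269422/1320183 H=20858414/6213911] → run D
t=12: vr[A=4 D=11362/3121 G=6269422/1320183 H=20858414/6213911] → run H
t=13: vr[A=4 D=11362/3121 G=6269422/1320183 H=24054318/6213911] → run D
t=14: vr[A=4 G=6269422/1320183 H=24054318/6213911] → run H
t=15: vr[A=4 G=6269422/1320183 H=27250222/6213911] → run A
t=16: vr[A=5 G=6269422/1320183 H=27250222/6213911] → run H
t=17: vr[A=5 G=6269422/1320183] → run G
t=18: vr[A=5 G=9465326/1320183] → run A
t=19: vr[G=9465326/1320183] → run G
t=20: vr[G=4220410/440061] → run G
t=21: vr[G=15857134/1320183] → run G
t=22: vr[G=19053038/1320183] → run G
t=23: vr[G=7416314/440061] → run G
t=24: (idle)
t=25: (idle)
t=26: (idle)
t=27: (idle)
t=28: (idle)

running at tick 6 = H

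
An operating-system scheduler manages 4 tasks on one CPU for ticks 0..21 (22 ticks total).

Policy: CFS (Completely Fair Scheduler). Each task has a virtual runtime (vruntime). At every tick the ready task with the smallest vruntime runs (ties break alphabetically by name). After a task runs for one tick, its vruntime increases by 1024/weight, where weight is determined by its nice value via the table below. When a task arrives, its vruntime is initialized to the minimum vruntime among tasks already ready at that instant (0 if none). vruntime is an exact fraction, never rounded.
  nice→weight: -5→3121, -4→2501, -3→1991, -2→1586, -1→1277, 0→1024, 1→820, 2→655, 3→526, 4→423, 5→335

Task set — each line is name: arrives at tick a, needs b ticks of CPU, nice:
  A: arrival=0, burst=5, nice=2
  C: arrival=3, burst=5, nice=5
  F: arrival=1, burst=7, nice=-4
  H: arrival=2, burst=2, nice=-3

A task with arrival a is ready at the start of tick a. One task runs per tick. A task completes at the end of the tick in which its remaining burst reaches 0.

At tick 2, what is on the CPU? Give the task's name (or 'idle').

t=0: vr[A=0] → run A
t=1: vr[A=1024/655 F=1024/655] → run A
t=2: vr[A=2048/655 F=1024/655 H=1024/655] → run F
t=3: vr[A=2048/655 C=1024/655 F=3231744/1638155 H=1024/655] → run C
t=4: vr[A=2048/655 C=202752/43885 F=3231744/1638155 H=1024/655] → run H
t=5: vr[A=2048/655 C=202752/43885 F=3231744/1638155 H=2709504/1304105] → run F
t=6: vr[A=2048/655 C=202752/43885 F=3902464/1638155 H=2709504/1304105] → run H
t=7: vr[A=2048/655 C=202752/43885 F=3902464/1638155] → run F
t=8: vr[A=2048/655 C=202752/43885 F=4573184/1638155] → run F
t=9: vr[A=2048/655 C=202752/43885 F=5243904/1638155] → run A
t=10: vr[A=3072/655 C=202752/43885 F=5243904/1638155] → run F
t=11: vr[A=3072/655 C=202752/43885 F=5914624/1638155] → run F
t=12: vr[A=3072/655 C=202752/43885 F=6585344/1638155] → run F
t=13: vr[A=3072/655 C=202752/43885] → run C
t=14: vr[A=3072/655 C=336896/43885] → run A
t=15: vr[A=4096/655 C=336896/43885] → run A
t=16: vr[C=336896/43885] → run C
t=17: vr[C=94208/8777] → run C
t=18: vr[C=605184/43885] → run C
t=19: (idle)
t=20: (idle)
t=21: (idle)

running at tick 2 = F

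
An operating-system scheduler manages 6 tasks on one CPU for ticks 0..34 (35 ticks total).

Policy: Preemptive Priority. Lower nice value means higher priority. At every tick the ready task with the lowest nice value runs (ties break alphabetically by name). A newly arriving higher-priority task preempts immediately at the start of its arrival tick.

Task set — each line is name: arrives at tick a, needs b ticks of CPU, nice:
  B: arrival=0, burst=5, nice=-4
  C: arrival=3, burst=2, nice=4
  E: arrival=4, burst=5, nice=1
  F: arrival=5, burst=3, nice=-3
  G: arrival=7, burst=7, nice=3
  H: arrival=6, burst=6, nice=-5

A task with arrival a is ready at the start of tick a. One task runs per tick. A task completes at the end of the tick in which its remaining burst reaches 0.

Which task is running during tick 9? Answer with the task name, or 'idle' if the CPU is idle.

t=0: ready={B} → run B
t=1: ready={B} → run B
t=2: ready={B} → run B
t=3: ready={B,C} → run B
t=4: ready={B,C,E} → run B
t=5: ready={C,E,F} → run F
t=6: ready={C,E,F,H} → run H
t=7: ready={C,E,F,G,H} → run H
t=8: ready={C,E,F,G,H} → run H
t=9: ready={C,E,F,G,H} → run H
t=10: ready={C,E,F,G,H} → run H
t=11: ready={C,E,F,G,H} → run H
t=12: ready={C,E,F,G} → run F
t=13: ready={C,E,F,G} → run F
t=14: ready={C,E,G} → run E
t=15: ready={C,E,G} → run E
t=16: ready={C,E,G} → run E
t=17: ready={C,E,G} → run E
t=18: ready={C,E,G} → run E
t=19: ready={C,G} → run G
t=20: ready={C,G} → run G
t=21: ready={C,G} → run G
t=22: ready={C,G} → run G
t=23: ready={C,G} → run G
t=24: ready={C,G} → run G
t=25: ready={C,G} → run G
t=26: ready={C} → run C
t=27: ready={C} → run C
t=28: (idle)
t=29: (idle)
t=30: (idle)
t=31: (idle)
t=32: (idle)
t=33: (idle)
t=34: (idle)

running at tick 9 = H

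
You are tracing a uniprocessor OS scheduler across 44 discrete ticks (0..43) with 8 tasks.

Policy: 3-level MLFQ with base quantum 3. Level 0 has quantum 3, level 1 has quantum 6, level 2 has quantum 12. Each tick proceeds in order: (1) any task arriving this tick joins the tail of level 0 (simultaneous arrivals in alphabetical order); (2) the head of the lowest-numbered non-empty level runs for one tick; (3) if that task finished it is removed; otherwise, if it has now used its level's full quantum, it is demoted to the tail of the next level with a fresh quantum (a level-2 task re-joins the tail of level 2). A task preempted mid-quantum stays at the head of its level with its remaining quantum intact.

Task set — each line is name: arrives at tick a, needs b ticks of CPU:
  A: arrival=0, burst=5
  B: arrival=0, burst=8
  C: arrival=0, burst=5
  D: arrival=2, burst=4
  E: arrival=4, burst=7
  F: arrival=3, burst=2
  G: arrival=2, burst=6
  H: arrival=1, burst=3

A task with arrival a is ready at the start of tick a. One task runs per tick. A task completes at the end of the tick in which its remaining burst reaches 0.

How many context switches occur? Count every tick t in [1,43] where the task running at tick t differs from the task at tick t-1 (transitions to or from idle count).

context switches = 14

t=0: L0/L1/L2 = ABC/-/- → run A
t=1: L0/L1/L2 = ABCH/-/- → run A
t=2: L0/L1/L2 = ABCHDG/-/- → run A
t=3: L0/L1/L2 = BCHDGF/A/- → run B
t=4: L0/L1/L2 = BCHDGFE/A/- → run B
t=5: L0/L1/L2 = BCHDGFE/A/- → run B
t=6: L0/L1/L2 = CHDGFE/AB/- → run C
t=7: L0/L1/L2 = CHDGFE/AB/- → run C
t=8: L0/L1/L2 = CHDGFE/AB/- → run C
t=9: L0/L1/L2 = HDGFE/ABC/- → run H
t=10: L0/L1/L2 = HDGFE/ABC/- → run H
t=11: L0/L1/L2 = HDGFE/ABC/- → run H
t=12: L0/L1/L2 = DGFE/ABC/- → run D
t=13: L0/L1/L2 = DGFE/ABC/- → run D
t=14: L0/L1/L2 = DGFE/ABC/- → run D
t=15: L0/L1/L2 = GFE/ABCD/- → run G
t=16: L0/L1/L2 = GFE/ABCD/- → run G
t=17: L0/L1/L2 = GFE/ABCD/- → run G
t=18: L0/L1/L2 = FE/ABCDG/- → run F
t=19: L0/L1/L2 = FE/ABCDG/- → run F
t=20: L0/L1/L2 = E/ABCDG/- → run E
t=21: L0/L1/L2 = E/ABCDG/- → run E
t=22: L0/L1/L2 = E/ABCDG/- → run E
t=23: L0/L1/L2 = -/ABCDGE/- → run A
t=24: L0/L1/L2 = -/ABCDGE/- → run A
t=25: L0/L1/L2 = -/BCDGE/- → run B
t=26: L0/L1/L2 = -/BCDGE/- → run B
t=27: L0/L1/L2 = -/BCDGE/- → run B
t=28: L0/L1/L2 = -/BCDGE/- → run B
t=29: L0/L1/L2 = -/BCDGE/- → run B
t=30: L0/L1/L2 = -/CDGE/- → run C
t=31: L0/L1/L2 = -/CDGE/- → run C
t=32: L0/L1/L2 = -/DGE/- → run D
t=33: L0/L1/L2 = -/GE/- → run G
t=34: L0/L1/L2 = -/GE/- → run G
t=35: L0/L1/L2 = -/GE/- → run G
t=36: L0/L1/L2 = -/E/- → run E
t=37: L0/L1/L2 = -/E/- → run E
t=38: L0/L1/L2 = -/E/- → run E
t=39: L0/L1/L2 = -/E/- → run E
t=40: (idle)
t=41: (idle)
t=42: (idle)
t=43: (idle)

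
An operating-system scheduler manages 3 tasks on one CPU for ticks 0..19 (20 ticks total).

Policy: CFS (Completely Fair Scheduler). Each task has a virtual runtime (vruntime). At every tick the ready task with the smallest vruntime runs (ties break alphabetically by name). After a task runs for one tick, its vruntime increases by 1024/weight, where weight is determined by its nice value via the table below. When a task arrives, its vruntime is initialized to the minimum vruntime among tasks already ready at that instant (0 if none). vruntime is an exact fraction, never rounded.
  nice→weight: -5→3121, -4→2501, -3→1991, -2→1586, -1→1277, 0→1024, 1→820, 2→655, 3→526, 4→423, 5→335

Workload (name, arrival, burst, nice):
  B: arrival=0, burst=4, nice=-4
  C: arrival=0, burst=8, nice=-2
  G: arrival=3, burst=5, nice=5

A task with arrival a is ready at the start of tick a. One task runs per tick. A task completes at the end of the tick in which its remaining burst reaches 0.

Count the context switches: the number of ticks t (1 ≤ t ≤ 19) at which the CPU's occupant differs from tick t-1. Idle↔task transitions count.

t=0: vr[B=0 C=0] → run B
t=1: vr[B=1024/2501 C=0] → run C
t=2: vr[B=1024/2501 C=512/793] → run B
t=3: vr[B=2048/2501 C=512/793 G=512/793] → run C
t=4: vr[B=2048/2501 C=1024/793 G=512/793] → run G
t=5: vr[B=2048/2501 C=1024/793 G=983552/265655] → run B
t=6: vr[B=3072/2501 C=1024/793 G=983552/265655] → run B
t=7: vr[C=1024/793 G=983552/265655] → run C
t=8: vr[C=1536/793 G=983552/265655] → run C
t=9: vr[C=2048/793 G=983552/265655] → run C
t=10: vr[C=2560/793 G=983552/265655] → run C
t=11: vr[C=3072/793 G=983552/265655] → run G
t=12: vr[C=3072/793 G=1795584/265655] → run C
t=13: vr[C=3584/793 G=1795584/265655] → run C
t=14: vr[G=1795584/265655] → run G
t=15: vr[G=2607616/265655] → run G
t=16: vr[G=3419648/265655] → run G
t=17: (idle)
t=18: (idle)
t=19: (idle)

context switches = 10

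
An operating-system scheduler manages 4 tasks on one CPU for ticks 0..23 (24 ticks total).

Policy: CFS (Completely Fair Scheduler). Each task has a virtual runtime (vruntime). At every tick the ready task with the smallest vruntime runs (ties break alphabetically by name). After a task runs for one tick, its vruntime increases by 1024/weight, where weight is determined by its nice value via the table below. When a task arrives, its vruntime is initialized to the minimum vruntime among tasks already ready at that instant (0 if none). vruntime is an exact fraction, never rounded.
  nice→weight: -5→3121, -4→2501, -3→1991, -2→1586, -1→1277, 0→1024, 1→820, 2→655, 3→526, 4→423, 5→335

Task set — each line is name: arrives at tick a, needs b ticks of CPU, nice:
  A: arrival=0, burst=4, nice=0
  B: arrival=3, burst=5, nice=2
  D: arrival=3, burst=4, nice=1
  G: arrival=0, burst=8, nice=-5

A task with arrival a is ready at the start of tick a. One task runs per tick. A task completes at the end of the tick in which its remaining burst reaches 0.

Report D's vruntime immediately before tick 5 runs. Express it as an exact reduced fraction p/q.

vruntime(D, start of tick 5) = 1218816/639805

t=0: vr[A=0 G=0] → run A
t=1: vr[A=1 G=0] → run G
t=2: vr[A=1 G=1024/3121] → run G
t=3: vr[A=1 B=2048/3121 D=2048/3121 G=2048/3121] → run B
t=4: vr[A=1 B=4537344/2044255 D=2048/3121 G=2048/3121] → run D
t=5: vr[A=1 B=4537344/2044255 D=1218816/639805 G=2048/3121] → run G
t=6: vr[A=1 B=4537344/2044255 D=1218816/639805 G=3072/3121] → run G
t=7: vr[A=1 B=4537344/2044255 D=1218816/639805 G=4096/3121] → run A
t=8: vr[A=2 B=4537344/2044255 D=1218816/639805 G=4096/3121] → run G
t=9: vr[A=2 B=4537344/2044255 D=1218816/639805 G=5120/3121] → run G
t=10: vr[A=2 B=4537344/2044255 D=1218816/639805 G=6144/3121] → run D
t=11: vr[A=2 B=4537344/2044255 D=2017792/639805 G=6144/3121] → run G
t=12: vr[A=2 B=4537344/2044255 D=2017792/639805 G=7168/3121] → run A
t=13: vr[A=3 B=4537344/2044255 D=2017792/639805 G=7168/3121] → run B
t=14: vr[A=3 B=7733248/2044255 D=2017792/639805 G=7168/3121] → run G
t=15: vr[A=3 B=7733248/2044255 D=2017792/639805] → run A
t=16: vr[B=7733248/2044255 D=2017792/639805] → run D
t=17: vr[B=7733248/2044255 D=2816768/639805] → run B
t=18: vr[B=10929152/2044255 D=2816768/639805] → run D
t=19: vr[B=10929152/2044255] → run B
t=20: vr[B=14125056/2044255] → run B
t=21: (idle)
t=22: (idle)
t=23: (idle)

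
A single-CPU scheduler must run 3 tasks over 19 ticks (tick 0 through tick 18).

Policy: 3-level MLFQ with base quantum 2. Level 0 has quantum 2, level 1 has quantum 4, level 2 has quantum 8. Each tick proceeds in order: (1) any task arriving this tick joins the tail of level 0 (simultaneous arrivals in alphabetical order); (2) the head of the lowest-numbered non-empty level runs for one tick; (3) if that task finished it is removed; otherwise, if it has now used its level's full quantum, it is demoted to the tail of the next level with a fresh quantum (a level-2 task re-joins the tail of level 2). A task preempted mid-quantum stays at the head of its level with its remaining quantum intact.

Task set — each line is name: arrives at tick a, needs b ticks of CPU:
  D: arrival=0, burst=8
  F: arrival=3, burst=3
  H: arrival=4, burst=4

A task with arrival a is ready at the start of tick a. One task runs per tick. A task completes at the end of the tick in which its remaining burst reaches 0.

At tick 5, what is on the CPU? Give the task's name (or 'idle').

t=0: L0/L1/L2 = D/-/- → run D
t=1: L0/L1/L2 = D/-/- → run D
t=2: L0/L1/L2 = -/D/- → run D
t=3: L0/L1/L2 = F/D/- → run F
t=4: L0/L1/L2 = FH/D/- → run F
t=5: L0/L1/L2 = H/DF/- → run H
t=6: L0/L1/L2 = H/DF/- → run H
t=7: L0/L1/L2 = -/DFH/- → run D
t=8: L0/L1/L2 = -/DFH/- → run D
t=9: L0/L1/L2 = -/DFH/- → run D
t=10: L0/L1/L2 = -/FH/D → run F
t=11: L0/L1/L2 = -/H/D → run H
t=12: L0/L1/L2 = -/H/D → run H
t=13: L0/L1/L2 = -/-/D → run D
t=14: L0/L1/L2 = -/-/D → run D
t=15: (idle)
t=16: (idle)
t=17: (idle)
t=18: (idle)

running at tick 5 = H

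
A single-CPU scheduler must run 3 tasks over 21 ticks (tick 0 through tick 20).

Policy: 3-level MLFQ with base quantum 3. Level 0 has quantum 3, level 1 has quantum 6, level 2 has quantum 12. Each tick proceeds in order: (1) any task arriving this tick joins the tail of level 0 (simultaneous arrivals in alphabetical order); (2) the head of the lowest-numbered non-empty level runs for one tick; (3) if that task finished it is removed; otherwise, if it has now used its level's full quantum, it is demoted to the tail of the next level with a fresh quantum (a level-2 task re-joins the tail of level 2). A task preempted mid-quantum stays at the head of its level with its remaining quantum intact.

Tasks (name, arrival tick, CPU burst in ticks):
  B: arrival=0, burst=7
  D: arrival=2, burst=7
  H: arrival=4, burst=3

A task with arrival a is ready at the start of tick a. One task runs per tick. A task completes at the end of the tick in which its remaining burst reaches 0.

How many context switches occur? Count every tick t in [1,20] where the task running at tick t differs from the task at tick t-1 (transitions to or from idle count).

context switches = 5

t=0: L0/L1/L2 = B/-/- → run B
t=1: L0/L1/L2 = B/-/- → run B
t=2: L0/L1/L2 = BD/-/- → run B
t=3: L0/L1/L2 = D/B/- → run D
t=4: L0/L1/L2 = DH/B/- → run D
t=5: L0/L1/L2 = DH/B/- → run D
t=6: L0/L1/L2 = H/BD/- → run H
t=7: L0/L1/L2 = H/BD/- → run H
t=8: L0/L1/L2 = H/BD/- → run H
t=9: L0/L1/L2 = -/BD/- → run B
t=10: L0/L1/L2 = -/BD/- → run B
t=11: L0/L1/L2 = -/BD/- → run B
t=12: L0/L1/L2 = -/BD/- → run B
t=13: L0/L1/L2 = -/D/- → run D
t=14: L0/L1/L2 = -/D/- → run D
t=15: L0/L1/L2 = -/D/- → run D
t=16: L0/L1/L2 = -/D/- → run D
t=17: (idle)
t=18: (idle)
t=19: (idle)
t=20: (idle)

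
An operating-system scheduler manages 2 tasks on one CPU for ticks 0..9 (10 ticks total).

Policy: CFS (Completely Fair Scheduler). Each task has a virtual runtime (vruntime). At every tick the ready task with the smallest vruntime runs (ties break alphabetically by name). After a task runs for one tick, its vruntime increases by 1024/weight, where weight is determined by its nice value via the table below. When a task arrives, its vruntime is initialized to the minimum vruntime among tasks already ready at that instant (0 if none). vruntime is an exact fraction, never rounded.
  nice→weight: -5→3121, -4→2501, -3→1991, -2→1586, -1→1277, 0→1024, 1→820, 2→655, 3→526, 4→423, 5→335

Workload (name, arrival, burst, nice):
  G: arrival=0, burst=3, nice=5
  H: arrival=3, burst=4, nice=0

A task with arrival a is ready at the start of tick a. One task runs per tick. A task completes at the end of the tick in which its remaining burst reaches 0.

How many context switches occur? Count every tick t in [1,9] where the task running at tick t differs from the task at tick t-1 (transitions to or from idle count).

t=0: vr[G=0] → run G
t=1: vr[G=1024/335] → run G
t=2: vr[G=2048/335] → run G
t=3: vr[H=0] → run H
t=4: vr[H=1] → run H
t=5: vr[H=2] → run H
t=6: vr[H=3] → run H
t=7: (idle)
t=8: (idle)
t=9: (idle)

context switches = 2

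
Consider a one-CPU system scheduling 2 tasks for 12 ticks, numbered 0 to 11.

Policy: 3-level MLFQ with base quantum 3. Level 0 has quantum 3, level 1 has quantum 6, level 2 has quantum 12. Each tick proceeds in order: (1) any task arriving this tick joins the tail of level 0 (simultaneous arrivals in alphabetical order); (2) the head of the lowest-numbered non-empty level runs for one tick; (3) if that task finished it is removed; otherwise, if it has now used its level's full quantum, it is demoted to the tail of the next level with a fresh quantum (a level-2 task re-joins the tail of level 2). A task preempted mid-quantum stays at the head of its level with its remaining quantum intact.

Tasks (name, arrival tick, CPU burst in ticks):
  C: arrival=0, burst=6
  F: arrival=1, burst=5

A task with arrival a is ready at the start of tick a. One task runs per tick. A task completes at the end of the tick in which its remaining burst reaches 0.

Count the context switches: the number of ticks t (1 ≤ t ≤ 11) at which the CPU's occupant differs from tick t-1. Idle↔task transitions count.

context switches = 4

t=0: L0/L1/L2 = C/-/- → run C
t=1: L0/L1/L2 = CF/-/- → run C
t=2: L0/L1/L2 = CF/-/- → run C
t=3: L0/L1/L2 = F/C/- → run F
t=4: L0/L1/L2 = F/C/- → run F
t=5: L0/L1/L2 = F/C/- → run F
t=6: L0/L1/L2 = -/CF/- → run C
t=7: L0/L1/L2 = -/CF/- → run C
t=8: L0/L1/L2 = -/CF/- → run C
t=9: L0/L1/L2 = -/F/- → run F
t=10: L0/L1/L2 = -/F/- → run F
t=11: (idle)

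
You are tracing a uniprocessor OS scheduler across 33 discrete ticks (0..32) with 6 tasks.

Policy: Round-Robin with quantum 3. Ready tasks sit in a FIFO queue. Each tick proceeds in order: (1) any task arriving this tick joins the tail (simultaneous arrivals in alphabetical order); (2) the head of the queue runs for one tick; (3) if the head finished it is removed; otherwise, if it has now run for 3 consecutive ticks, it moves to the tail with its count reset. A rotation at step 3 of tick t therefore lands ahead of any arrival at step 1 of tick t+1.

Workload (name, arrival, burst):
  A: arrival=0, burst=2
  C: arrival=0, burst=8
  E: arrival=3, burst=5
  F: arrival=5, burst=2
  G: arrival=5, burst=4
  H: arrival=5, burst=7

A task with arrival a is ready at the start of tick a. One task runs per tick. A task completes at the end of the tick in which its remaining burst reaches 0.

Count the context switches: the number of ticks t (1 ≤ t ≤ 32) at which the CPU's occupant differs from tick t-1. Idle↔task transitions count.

t=0: queue=[A,C] q_used=0 → run A
t=1: queue=[A,C] q_used=1 → run A
t=2: queue=[C] q_used=0 → run C
t=3: queue=[C,E] q_used=1 → run C
t=4: queue=[C,E] q_used=2 → run C
t=5: queue=[E,C,F,G,H] q_used=0 → run E
t=6: queue=[E,C,F,G,H] q_used=1 → run E
t=7: queue=[E,C,F,G,H] q_used=2 → run E
t=8: queue=[C,F,G,H,E] q_used=0 → run C
t=9: queue=[C,F,G,H,E] q_used=1 → run C
t=10: queue=[C,F,G,H,E] q_used=2 → run C
t=11: queue=[F,G,H,E,C] q_used=0 → run F
t=12: queue=[F,G,H,E,C] q_used=1 → run F
t=13: queue=[G,H,E,C] q_used=0 → run G
t=14: queue=[G,H,E,C] q_used=1 → run G
t=15: queue=[G,H,E,C] q_used=2 → run G
t=16: queue=[H,E,C,G] q_used=0 → run H
t=17: queue=[H,E,C,G] q_used=1 → run H
t=18: queue=[H,E,C,G] q_used=2 → run H
t=19: queue=[E,C,G,H] q_used=0 → run E
t=20: queue=[E,C,G,H] q_used=1 → run E
t=21: queue=[C,G,H] q_used=0 → run C
t=22: queue=[C,G,H] q_used=1 → run C
t=23: queue=[G,H] q_used=0 → run G
t=24: queue=[H] q_used=0 → run H
t=25: queue=[H] q_used=1 → run H
t=26: queue=[H] q_used=2 → run H
t=27: queue=[H] q_used=0 → run H
t=28: (idle)
t=29: (idle)
t=30: (idle)
t=31: (idle)
t=32: (idle)

context switches = 11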